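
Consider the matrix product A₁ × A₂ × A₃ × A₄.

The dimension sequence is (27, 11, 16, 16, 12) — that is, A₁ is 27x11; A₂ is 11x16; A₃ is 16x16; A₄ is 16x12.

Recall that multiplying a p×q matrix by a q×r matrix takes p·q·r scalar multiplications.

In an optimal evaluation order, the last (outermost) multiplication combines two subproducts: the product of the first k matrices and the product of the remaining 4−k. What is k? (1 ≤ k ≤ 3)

Adjacent pairs: A₁A₂ = 27·11·16 = 4752; A₂A₃ = 11·16·16 = 2816; A₃A₄ = 16·16·12 = 3072.
Length 3: A₁..A₃: k=1: 0+2816+27·11·16=7568; k=2: 4752+0+27·16·16=11664 → min 7568 | A₂..A₄: k=2: 0+3072+11·16·12=5184; k=3: 2816+0+11·16·12=4928 → min 4928.
Top-level splits: k=1: (A₁..A₁)·(A₂..A₄) → 0+4928+27·11·12 = 8492; k=2: (A₁..A₂)·(A₃..A₄) → 4752+3072+27·16·12 = 13008; k=3: (A₁..A₃)·(A₄..A₄) → 7568+0+27·16·12 = 12752.
Best split is after A₁, i.e. k = 1.

1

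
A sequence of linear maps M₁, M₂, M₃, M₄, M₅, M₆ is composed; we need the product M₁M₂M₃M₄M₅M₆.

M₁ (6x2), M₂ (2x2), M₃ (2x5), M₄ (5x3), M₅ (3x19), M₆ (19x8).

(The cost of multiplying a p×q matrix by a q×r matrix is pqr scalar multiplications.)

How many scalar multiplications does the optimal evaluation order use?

556

Adjacent pairs: M₁M₂ = 6·2·2 = 24; M₂M₃ = 2·2·5 = 20; M₃M₄ = 2·5·3 = 30; M₄M₅ = 5·3·19 = 285; M₅M₆ = 3·19·8 = 456.
Length 3: M₁..M₃: k=1: 0+20+6·2·5=80; k=2: 24+0+6·2·5=84 → min 80 | M₂..M₄: k=2: 0+30+2·2·3=42; k=3: 20+0+2·5·3=50 → min 42 | M₃..M₅: k=3: 0+285+2·5·19=475; k=4: 30+0+2·3·19=144 → min 144 | M₄..M₆: k=4: 0+456+5·3·8=576; k=5: 285+0+5·19·8=1045 → min 576.
Length 4: M₁..M₄: k=1: 0+42+6·2·3=78; k=2: 24+30+6·2·3=90; k=3: 80+0+6·5·3=170 → min 78 | M₂..M₅: k=2: 0+144+2·2·19=220; k=3: 20+285+2·5·19=495; k=4: 42+0+2·3·19=156 → min 156 | M₃..M₆: k=3: 0+576+2·5·8=656; k=4: 30+456+2·3·8=534; k=5: 144+0+2·19·8=448 → min 448.
Length 5: M₁..M₅: k=1: 0+156+6·2·19=384; k=2: 24+144+6·2·19=396; k=3: 80+285+6·5·19=935; k=4: 78+0+6·3·19=420 → min 384 | M₂..M₆: k=2: 0+448+2·2·8=480; k=3: 20+576+2·5·8=676; k=4: 42+456+2·3·8=546; k=5: 156+0+2·19·8=460 → min 460.
Length 6: M₁..M₆: k=1: 0+460+6·2·8=556; k=2: 24+448+6·2·8=568; k=3: 80+576+6·5·8=896; k=4: 78+456+6·3·8=678; k=5: 384+0+6·19·8=1296 → min 556.
Optimal order: (M₁(((M₂(M₃M₄))M₅)M₆)) with cost 556.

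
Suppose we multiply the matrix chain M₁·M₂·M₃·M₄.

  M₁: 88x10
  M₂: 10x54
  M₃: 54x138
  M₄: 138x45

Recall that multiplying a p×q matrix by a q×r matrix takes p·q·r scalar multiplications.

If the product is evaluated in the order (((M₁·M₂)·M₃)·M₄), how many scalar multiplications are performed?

1249776

(M₁·M₂): 88×10 by 10×54 → 88×54, cost 88·10·54 = 47520
((M₁·M₂)·M₃): 88×54 by 54×138 → 88×138, cost 88·54·138 = 655776; cumulative 703296
(((M₁·M₂)·M₃)·M₄): 88×138 by 138×45 → 88×45, cost 88·138·45 = 546480; cumulative 1249776
Total: 1249776 scalar multiplications.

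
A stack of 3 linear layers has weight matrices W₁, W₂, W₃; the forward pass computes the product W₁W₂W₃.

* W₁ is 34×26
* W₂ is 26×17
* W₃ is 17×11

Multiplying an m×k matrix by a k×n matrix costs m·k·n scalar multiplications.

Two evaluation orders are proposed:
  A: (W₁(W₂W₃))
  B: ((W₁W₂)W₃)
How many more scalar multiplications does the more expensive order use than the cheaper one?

6800

Order A = (W₁(W₂W₃)): (W₂W₃): 26×17 by 17×11 → 26×11, cost 26·17·11 = 4862; (W₁(W₂W₃)): 34×26 by 26×11 → 34×11, cost 34·26·11 = 9724; cumulative 14586. Total 14586.
Order B = ((W₁W₂)W₃): (W₁W₂): 34×26 by 26×17 → 34×17, cost 34·26·17 = 15028; ((W₁W₂)W₃): 34×17 by 17×11 → 34×11, cost 34·17·11 = 6358; cumulative 21386. Total 21386.
Difference: |14586 − 21386| = 6800.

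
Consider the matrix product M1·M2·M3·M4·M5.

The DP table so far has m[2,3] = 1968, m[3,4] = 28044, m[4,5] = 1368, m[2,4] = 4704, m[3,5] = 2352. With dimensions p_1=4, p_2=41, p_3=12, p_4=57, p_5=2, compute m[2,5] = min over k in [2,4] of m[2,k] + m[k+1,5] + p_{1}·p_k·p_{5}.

m[2,5] = min over k∈[2,4] of m[2,k]+m[k+1,5]+p_{1}·p_k·p_{5}.
k=2: 0 + 2352 + 4·41·2 = 2680; k=3: 1968 + 1368 + 4·12·2 = 3432; k=4: 4704 + 0 + 4·57·2 = 5160.
Minimum: 2680 at k=2.

2680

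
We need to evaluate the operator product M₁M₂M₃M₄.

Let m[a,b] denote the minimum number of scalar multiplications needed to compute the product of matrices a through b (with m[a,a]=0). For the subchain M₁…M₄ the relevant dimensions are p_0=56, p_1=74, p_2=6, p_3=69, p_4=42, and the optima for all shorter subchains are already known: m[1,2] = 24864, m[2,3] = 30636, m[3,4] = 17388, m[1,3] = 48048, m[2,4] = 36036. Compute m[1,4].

m[1,4] = min over k∈[1,3] of m[1,k]+m[k+1,4]+p_{0}·p_k·p_{4}.
k=1: 0 + 36036 + 56·74·42 = 210084; k=2: 24864 + 17388 + 56·6·42 = 56364; k=3: 48048 + 0 + 56·69·42 = 210336.
Minimum: 56364 at k=2.

56364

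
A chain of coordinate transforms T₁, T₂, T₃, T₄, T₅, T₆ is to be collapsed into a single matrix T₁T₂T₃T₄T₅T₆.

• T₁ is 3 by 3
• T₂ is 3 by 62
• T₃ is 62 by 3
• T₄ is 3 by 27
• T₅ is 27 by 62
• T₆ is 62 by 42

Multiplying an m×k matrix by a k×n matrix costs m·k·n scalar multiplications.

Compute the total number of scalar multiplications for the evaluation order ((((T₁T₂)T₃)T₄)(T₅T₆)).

(T₁T₂): 3×3 by 3×62 → 3×62, cost 3·3·62 = 558
((T₁T₂)T₃): 3×62 by 62×3 → 3×3, cost 3·62·3 = 558; cumulative 1116
(((T₁T₂)T₃)T₄): 3×3 by 3×27 → 3×27, cost 3·3·27 = 243; cumulative 1359
(T₅T₆): 27×62 by 62×42 → 27×42, cost 27·62·42 = 70308
((((T₁T₂)T₃)T₄)(T₅T₆)): 3×27 by 27×42 → 3×42, cost 3·27·42 = 3402; cumulative 75069
Total: 75069 scalar multiplications.

75069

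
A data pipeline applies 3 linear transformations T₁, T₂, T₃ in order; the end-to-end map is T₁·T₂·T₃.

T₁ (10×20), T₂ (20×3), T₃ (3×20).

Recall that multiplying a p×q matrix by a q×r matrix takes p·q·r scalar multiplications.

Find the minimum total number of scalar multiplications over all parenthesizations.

1200

Order (T₁·(T₂·T₃)): (T₂·T₃): 20×3 by 3×20 → 20×20, cost 20·3·20 = 1200; (T₁·(T₂·T₃)): 10×20 by 20×20 → 10×20, cost 10·20·20 = 4000; cumulative 5200. Total 5200.
Order ((T₁·T₂)·T₃): (T₁·T₂): 10×20 by 20×3 → 10×3, cost 10·20·3 = 600; ((T₁·T₂)·T₃): 10×3 by 3×20 → 10×20, cost 10·3·20 = 600; cumulative 1200. Total 1200.
Minimum: 1200.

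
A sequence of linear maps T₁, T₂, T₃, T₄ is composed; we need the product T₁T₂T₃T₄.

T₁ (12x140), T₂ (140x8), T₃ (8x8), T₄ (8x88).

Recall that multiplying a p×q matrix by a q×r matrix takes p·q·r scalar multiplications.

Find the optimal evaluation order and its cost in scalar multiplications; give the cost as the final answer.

Adjacent pairs: T₁T₂ = 12·140·8 = 13440; T₂T₃ = 140·8·8 = 8960; T₃T₄ = 8·8·88 = 5632.
Length 3: T₁..T₃: k=1: 0+8960+12·140·8=22400; k=2: 13440+0+12·8·8=14208 → min 14208 | T₂..T₄: k=2: 0+5632+140·8·88=104192; k=3: 8960+0+140·8·88=107520 → min 104192.
Length 4: T₁..T₄: k=1: 0+104192+12·140·88=252032; k=2: 13440+5632+12·8·88=27520; k=3: 14208+0+12·8·88=22656 → min 22656.
Optimal parenthesization: (((T₁T₂)T₃)T₄) with cost 22656.

22656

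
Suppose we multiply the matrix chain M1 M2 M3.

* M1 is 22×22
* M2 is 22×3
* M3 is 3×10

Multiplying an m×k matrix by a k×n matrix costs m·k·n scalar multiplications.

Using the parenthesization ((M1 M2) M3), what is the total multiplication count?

(M1 M2): 22×22 by 22×3 → 22×3, cost 22·22·3 = 1452
((M1 M2) M3): 22×3 by 3×10 → 22×10, cost 22·3·10 = 660; cumulative 2112
Total: 2112 scalar multiplications.

2112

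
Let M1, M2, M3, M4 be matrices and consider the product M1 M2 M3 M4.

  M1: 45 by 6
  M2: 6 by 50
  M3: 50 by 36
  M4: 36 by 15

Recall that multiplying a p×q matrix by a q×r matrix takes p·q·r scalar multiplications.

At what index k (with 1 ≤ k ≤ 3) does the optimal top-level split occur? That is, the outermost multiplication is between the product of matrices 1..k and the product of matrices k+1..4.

Adjacent pairs: M1M2 = 45·6·50 = 13500; M2M3 = 6·50·36 = 10800; M3M4 = 50·36·15 = 27000.
Length 3: M1..M3: k=1: 0+10800+45·6·36=20520; k=2: 13500+0+45·50·36=94500 → min 20520 | M2..M4: k=2: 0+27000+6·50·15=31500; k=3: 10800+0+6·36·15=14040 → min 14040.
Top-level splits: k=1: (M1..M1)·(M2..M4) → 0+14040+45·6·15 = 18090; k=2: (M1..M2)·(M3..M4) → 13500+27000+45·50·15 = 74250; k=3: (M1..M3)·(M4..M4) → 20520+0+45·36·15 = 44820.
Best split is after M1, i.e. k = 1.

1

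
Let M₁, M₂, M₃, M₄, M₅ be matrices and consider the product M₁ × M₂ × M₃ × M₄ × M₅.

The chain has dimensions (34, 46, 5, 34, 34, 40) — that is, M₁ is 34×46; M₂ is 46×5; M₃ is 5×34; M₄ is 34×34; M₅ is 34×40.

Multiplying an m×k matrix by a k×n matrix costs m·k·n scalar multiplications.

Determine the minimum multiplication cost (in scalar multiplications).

Adjacent pairs: M₁M₂ = 34·46·5 = 7820; M₂M₃ = 46·5·34 = 7820; M₃M₄ = 5·34·34 = 5780; M₄M₅ = 34·34·40 = 46240.
Length 3: M₁..M₃: k=1: 0+7820+34·46·34=60996; k=2: 7820+0+34·5·34=13600 → min 13600 | M₂..M₄: k=2: 0+5780+46·5·34=13600; k=3: 7820+0+46·34·34=60996 → min 13600 | M₃..M₅: k=3: 0+46240+5·34·40=53040; k=4: 5780+0+5·34·40=12580 → min 12580.
Length 4: M₁..M₄: k=1: 0+13600+34·46·34=66776; k=2: 7820+5780+34·5·34=19380; k=3: 13600+0+34·34·34=52904 → min 19380 | M₂..M₅: k=2: 0+12580+46·5·40=21780; k=3: 7820+46240+46·34·40=116620; k=4: 13600+0+46·34·40=76160 → min 21780.
Length 5: M₁..M₅: k=1: 0+21780+34·46·40=84340; k=2: 7820+12580+34·5·40=27200; k=3: 13600+46240+34·34·40=106080; k=4: 19380+0+34·34·40=65620 → min 27200.
Optimal order: ((M₁ × M₂) × ((M₃ × M₄) × M₅)) with cost 27200.

27200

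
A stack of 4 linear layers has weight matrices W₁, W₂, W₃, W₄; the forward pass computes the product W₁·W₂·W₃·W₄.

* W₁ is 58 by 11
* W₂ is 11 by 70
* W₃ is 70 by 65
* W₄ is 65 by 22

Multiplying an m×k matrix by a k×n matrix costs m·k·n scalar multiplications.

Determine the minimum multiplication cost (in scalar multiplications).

79816

Adjacent pairs: W₁W₂ = 58·11·70 = 44660; W₂W₃ = 11·70·65 = 50050; W₃W₄ = 70·65·22 = 100100.
Length 3: W₁..W₃: k=1: 0+50050+58·11·65=91520; k=2: 44660+0+58·70·65=308560 → min 91520 | W₂..W₄: k=2: 0+100100+11·70·22=117040; k=3: 50050+0+11·65·22=65780 → min 65780.
Length 4: W₁..W₄: k=1: 0+65780+58·11·22=79816; k=2: 44660+100100+58·70·22=234080; k=3: 91520+0+58·65·22=174460 → min 79816.
Optimal order: (W₁·((W₂·W₃)·W₄)) with cost 79816.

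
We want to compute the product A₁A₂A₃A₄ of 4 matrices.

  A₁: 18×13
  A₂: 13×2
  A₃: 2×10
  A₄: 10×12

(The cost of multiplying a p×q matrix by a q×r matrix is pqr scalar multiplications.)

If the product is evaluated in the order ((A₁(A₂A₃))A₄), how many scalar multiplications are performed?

4760

(A₂A₃): 13×2 by 2×10 → 13×10, cost 13·2·10 = 260
(A₁(A₂A₃)): 18×13 by 13×10 → 18×10, cost 18·13·10 = 2340; cumulative 2600
((A₁(A₂A₃))A₄): 18×10 by 10×12 → 18×12, cost 18·10·12 = 2160; cumulative 4760
Total: 4760 scalar multiplications.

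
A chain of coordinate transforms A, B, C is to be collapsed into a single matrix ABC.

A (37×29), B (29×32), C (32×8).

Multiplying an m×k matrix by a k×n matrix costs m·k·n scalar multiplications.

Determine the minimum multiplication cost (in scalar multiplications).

16008

Order (A(BC)): (BC): 29×32 by 32×8 → 29×8, cost 29·32·8 = 7424; (A(BC)): 37×29 by 29×8 → 37×8, cost 37·29·8 = 8584; cumulative 16008. Total 16008.
Order ((AB)C): (AB): 37×29 by 29×32 → 37×32, cost 37·29·32 = 34336; ((AB)C): 37×32 by 32×8 → 37×8, cost 37·32·8 = 9472; cumulative 43808. Total 43808.
Minimum: 16008.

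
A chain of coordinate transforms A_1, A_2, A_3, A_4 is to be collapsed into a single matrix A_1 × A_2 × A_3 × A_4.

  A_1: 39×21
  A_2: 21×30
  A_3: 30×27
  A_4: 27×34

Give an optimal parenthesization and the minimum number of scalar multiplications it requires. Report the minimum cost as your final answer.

Adjacent pairs: A_1A_2 = 39·21·30 = 24570; A_2A_3 = 21·30·27 = 17010; A_3A_4 = 30·27·34 = 27540.
Length 3: A_1..A_3: k=1: 0+17010+39·21·27=39123; k=2: 24570+0+39·30·27=56160 → min 39123 | A_2..A_4: k=2: 0+27540+21·30·34=48960; k=3: 17010+0+21·27·34=36288 → min 36288.
Length 4: A_1..A_4: k=1: 0+36288+39·21·34=64134; k=2: 24570+27540+39·30·34=91890; k=3: 39123+0+39·27·34=74925 → min 64134.
Optimal parenthesization: (A_1 × ((A_2 × A_3) × A_4)) with cost 64134.

64134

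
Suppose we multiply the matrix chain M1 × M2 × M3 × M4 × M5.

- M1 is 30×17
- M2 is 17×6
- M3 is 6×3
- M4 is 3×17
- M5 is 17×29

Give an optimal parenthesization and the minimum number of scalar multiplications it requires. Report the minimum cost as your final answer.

5925

Adjacent pairs: M1M2 = 30·17·6 = 3060; M2M3 = 17·6·3 = 306; M3M4 = 6·3·17 = 306; M4M5 = 3·17·29 = 1479.
Length 3: M1..M3: k=1: 0+306+30·17·3=1836; k=2: 3060+0+30·6·3=3600 → min 1836 | M2..M4: k=2: 0+306+17·6·17=2040; k=3: 306+0+17·3·17=1173 → min 1173 | M3..M5: k=3: 0+1479+6·3·29=2001; k=4: 306+0+6·17·29=3264 → min 2001.
Length 4: M1..M4: k=1: 0+1173+30·17·17=9843; k=2: 3060+306+30·6·17=6426; k=3: 1836+0+30·3·17=3366 → min 3366 | M2..M5: k=2: 0+2001+17·6·29=4959; k=3: 306+1479+17·3·29=3264; k=4: 1173+0+17·17·29=9554 → min 3264.
Length 5: M1..M5: k=1: 0+3264+30·17·29=18054; k=2: 3060+2001+30·6·29=10281; k=3: 1836+1479+30·3·29=5925; k=4: 3366+0+30·17·29=18156 → min 5925.
Optimal parenthesization: ((M1 × (M2 × M3)) × (M4 × M5)) with cost 5925.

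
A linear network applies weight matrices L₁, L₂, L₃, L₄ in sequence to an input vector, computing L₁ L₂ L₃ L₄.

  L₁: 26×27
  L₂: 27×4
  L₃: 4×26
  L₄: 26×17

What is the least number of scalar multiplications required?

Adjacent pairs: L₁L₂ = 26·27·4 = 2808; L₂L₃ = 27·4·26 = 2808; L₃L₄ = 4·26·17 = 1768.
Length 3: L₁..L₃: k=1: 0+2808+26·27·26=21060; k=2: 2808+0+26·4·26=5512 → min 5512 | L₂..L₄: k=2: 0+1768+27·4·17=3604; k=3: 2808+0+27·26·17=14742 → min 3604.
Length 4: L₁..L₄: k=1: 0+3604+26·27·17=15538; k=2: 2808+1768+26·4·17=6344; k=3: 5512+0+26·26·17=17004 → min 6344.
Optimal order: ((L₁ L₂) (L₃ L₄)) with cost 6344.

6344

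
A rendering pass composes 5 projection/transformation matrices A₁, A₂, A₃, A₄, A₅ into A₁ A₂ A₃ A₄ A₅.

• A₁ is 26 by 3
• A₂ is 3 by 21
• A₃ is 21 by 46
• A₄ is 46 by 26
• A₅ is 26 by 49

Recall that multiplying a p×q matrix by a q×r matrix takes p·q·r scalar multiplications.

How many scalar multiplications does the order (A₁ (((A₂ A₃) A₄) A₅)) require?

14130

(A₂ A₃): 3×21 by 21×46 → 3×46, cost 3·21·46 = 2898
((A₂ A₃) A₄): 3×46 by 46×26 → 3×26, cost 3·46·26 = 3588; cumulative 6486
(((A₂ A₃) A₄) A₅): 3×26 by 26×49 → 3×49, cost 3·26·49 = 3822; cumulative 10308
(A₁ (((A₂ A₃) A₄) A₅)): 26×3 by 3×49 → 26×49, cost 26·3·49 = 3822; cumulative 14130
Total: 14130 scalar multiplications.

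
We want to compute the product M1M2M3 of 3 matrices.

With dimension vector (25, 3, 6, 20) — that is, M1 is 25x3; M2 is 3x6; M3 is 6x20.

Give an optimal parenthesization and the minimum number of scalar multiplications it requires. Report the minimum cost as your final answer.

(M1(M2M3)): cost 1860.
((M1M2)M3): cost 3450.
Optimal: (M1(M2M3)) with cost 1860.

1860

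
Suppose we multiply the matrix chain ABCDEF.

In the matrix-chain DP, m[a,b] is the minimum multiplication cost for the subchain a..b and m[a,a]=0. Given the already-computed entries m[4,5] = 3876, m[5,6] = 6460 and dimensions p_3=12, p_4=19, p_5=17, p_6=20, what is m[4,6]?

m[4,6] = min over k∈[4,5] of m[4,k]+m[k+1,6]+p_{3}·p_k·p_{6}.
k=4: 0 + 6460 + 12·19·20 = 11020; k=5: 3876 + 0 + 12·17·20 = 7956.
Minimum: 7956 at k=5.

7956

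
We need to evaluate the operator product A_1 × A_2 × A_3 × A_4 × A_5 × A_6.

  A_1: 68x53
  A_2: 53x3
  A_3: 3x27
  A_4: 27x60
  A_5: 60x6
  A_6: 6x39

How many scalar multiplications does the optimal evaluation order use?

Adjacent pairs: A_1A_2 = 68·53·3 = 10812; A_2A_3 = 53·3·27 = 4293; A_3A_4 = 3·27·60 = 4860; A_4A_5 = 27·60·6 = 9720; A_5A_6 = 60·6·39 = 14040.
Length 3: A_1..A_3: k=1: 0+4293+68·53·27=101601; k=2: 10812+0+68·3·27=16320 → min 16320 | A_2..A_4: k=2: 0+4860+53·3·60=14400; k=3: 4293+0+53·27·60=90153 → min 14400 | A_3..A_5: k=3: 0+9720+3·27·6=10206; k=4: 4860+0+3·60·6=5940 → min 5940 | A_4..A_6: k=4: 0+14040+27·60·39=77220; k=5: 9720+0+27·6·39=16038 → min 16038.
Length 4: A_1..A_4: k=1: 0+14400+68·53·60=230640; k=2: 10812+4860+68·3·60=27912; k=3: 16320+0+68·27·60=126480 → min 27912 | A_2..A_5: k=2: 0+5940+53·3·6=6894; k=3: 4293+9720+53·27·6=22599; k=4: 14400+0+53·60·6=33480 → min 6894 | A_3..A_6: k=3: 0+16038+3·27·39=19197; k=4: 4860+14040+3·60·39=25920; k=5: 5940+0+3·6·39=6642 → min 6642.
Length 5: A_1..A_5: k=1: 0+6894+68·53·6=28518; k=2: 10812+5940+68·3·6=17976; k=3: 16320+9720+68·27·6=37056; k=4: 27912+0+68·60·6=52392 → min 17976 | A_2..A_6: k=2: 0+6642+53·3·39=12843; k=3: 4293+16038+53·27·39=76140; k=4: 14400+14040+53·60·39=152460; k=5: 6894+0+53·6·39=19296 → min 12843.
Length 6: A_1..A_6: k=1: 0+12843+68·53·39=153399; k=2: 10812+6642+68·3·39=25410; k=3: 16320+16038+68·27·39=103962; k=4: 27912+14040+68·60·39=201072; k=5: 17976+0+68·6·39=33888 → min 25410.
Optimal order: ((A_1 × A_2) × (((A_3 × A_4) × A_5) × A_6)) with cost 25410.

25410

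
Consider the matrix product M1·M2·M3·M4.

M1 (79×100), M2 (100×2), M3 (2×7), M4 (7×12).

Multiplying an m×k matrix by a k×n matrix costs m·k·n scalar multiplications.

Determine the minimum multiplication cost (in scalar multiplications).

17864

Adjacent pairs: M1M2 = 79·100·2 = 15800; M2M3 = 100·2·7 = 1400; M3M4 = 2·7·12 = 168.
Length 3: M1..M3: k=1: 0+1400+79·100·7=56700; k=2: 15800+0+79·2·7=16906 → min 16906 | M2..M4: k=2: 0+168+100·2·12=2568; k=3: 1400+0+100·7·12=9800 → min 2568.
Length 4: M1..M4: k=1: 0+2568+79·100·12=97368; k=2: 15800+168+79·2·12=17864; k=3: 16906+0+79·7·12=23542 → min 17864.
Optimal order: ((M1·M2)·(M3·M4)) with cost 17864.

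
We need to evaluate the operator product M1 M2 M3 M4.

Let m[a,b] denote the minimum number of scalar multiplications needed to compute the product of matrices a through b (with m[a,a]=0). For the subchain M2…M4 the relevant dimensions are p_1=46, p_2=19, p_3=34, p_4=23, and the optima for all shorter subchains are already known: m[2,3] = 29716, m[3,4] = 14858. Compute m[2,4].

34960

m[2,4] = min over k∈[2,3] of m[2,k]+m[k+1,4]+p_{1}·p_k·p_{4}.
k=2: 0 + 14858 + 46·19·23 = 34960; k=3: 29716 + 0 + 46·34·23 = 65688.
Minimum: 34960 at k=2.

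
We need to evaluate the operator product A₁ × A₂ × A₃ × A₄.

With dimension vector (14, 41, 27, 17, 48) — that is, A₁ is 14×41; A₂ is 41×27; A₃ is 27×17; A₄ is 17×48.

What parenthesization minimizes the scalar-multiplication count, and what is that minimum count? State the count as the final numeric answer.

Adjacent pairs: A₁A₂ = 14·41·27 = 15498; A₂A₃ = 41·27·17 = 18819; A₃A₄ = 27·17·48 = 22032.
Length 3: A₁..A₃: k=1: 0+18819+14·41·17=28577; k=2: 15498+0+14·27·17=21924 → min 21924 | A₂..A₄: k=2: 0+22032+41·27·48=75168; k=3: 18819+0+41·17·48=52275 → min 52275.
Length 4: A₁..A₄: k=1: 0+52275+14·41·48=79827; k=2: 15498+22032+14·27·48=55674; k=3: 21924+0+14·17·48=33348 → min 33348.
Optimal parenthesization: (((A₁ × A₂) × A₃) × A₄) with cost 33348.

33348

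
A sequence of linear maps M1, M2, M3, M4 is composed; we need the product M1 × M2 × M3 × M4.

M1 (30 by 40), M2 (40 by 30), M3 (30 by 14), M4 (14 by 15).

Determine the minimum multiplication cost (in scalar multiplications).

39900

Adjacent pairs: M1M2 = 30·40·30 = 36000; M2M3 = 40·30·14 = 16800; M3M4 = 30·14·15 = 6300.
Length 3: M1..M3: k=1: 0+16800+30·40·14=33600; k=2: 36000+0+30·30·14=48600 → min 33600 | M2..M4: k=2: 0+6300+40·30·15=24300; k=3: 16800+0+40·14·15=25200 → min 24300.
Length 4: M1..M4: k=1: 0+24300+30·40·15=42300; k=2: 36000+6300+30·30·15=55800; k=3: 33600+0+30·14·15=39900 → min 39900.
Optimal order: ((M1 × (M2 × M3)) × M4) with cost 39900.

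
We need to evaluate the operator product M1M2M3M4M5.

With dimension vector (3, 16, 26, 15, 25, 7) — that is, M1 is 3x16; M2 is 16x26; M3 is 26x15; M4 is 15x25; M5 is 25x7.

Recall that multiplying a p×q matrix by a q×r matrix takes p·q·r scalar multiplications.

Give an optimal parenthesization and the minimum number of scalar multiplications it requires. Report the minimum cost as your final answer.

4068

Adjacent pairs: M1M2 = 3·16·26 = 1248; M2M3 = 16·26·15 = 6240; M3M4 = 26·15·25 = 9750; M4M5 = 15·25·7 = 2625.
Length 3: M1..M3: k=1: 0+6240+3·16·15=6960; k=2: 1248+0+3·26·15=2418 → min 2418 | M2..M4: k=2: 0+9750+16·26·25=20150; k=3: 6240+0+16·15·25=12240 → min 12240 | M3..M5: k=3: 0+2625+26·15·7=5355; k=4: 9750+0+26·25·7=14300 → min 5355.
Length 4: M1..M4: k=1: 0+12240+3·16·25=13440; k=2: 1248+9750+3·26·25=12948; k=3: 2418+0+3·15·25=3543 → min 3543 | M2..M5: k=2: 0+5355+16·26·7=8267; k=3: 6240+2625+16·15·7=10545; k=4: 12240+0+16·25·7=15040 → min 8267.
Length 5: M1..M5: k=1: 0+8267+3·16·7=8603; k=2: 1248+5355+3·26·7=7149; k=3: 2418+2625+3·15·7=5358; k=4: 3543+0+3·25·7=4068 → min 4068.
Optimal parenthesization: ((((M1M2)M3)M4)M5) with cost 4068.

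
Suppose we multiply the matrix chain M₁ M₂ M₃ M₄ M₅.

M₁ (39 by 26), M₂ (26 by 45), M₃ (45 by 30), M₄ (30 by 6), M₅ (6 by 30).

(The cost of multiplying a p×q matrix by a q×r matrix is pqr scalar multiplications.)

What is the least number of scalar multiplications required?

Adjacent pairs: M₁M₂ = 39·26·45 = 45630; M₂M₃ = 26·45·30 = 35100; M₃M₄ = 45·30·6 = 8100; M₄M₅ = 30·6·30 = 5400.
Length 3: M₁..M₃: k=1: 0+35100+39·26·30=65520; k=2: 45630+0+39·45·30=98280 → min 65520 | M₂..M₄: k=2: 0+8100+26·45·6=15120; k=3: 35100+0+26·30·6=39780 → min 15120 | M₃..M₅: k=3: 0+5400+45·30·30=45900; k=4: 8100+0+45·6·30=16200 → min 16200.
Length 4: M₁..M₄: k=1: 0+15120+39·26·6=21204; k=2: 45630+8100+39·45·6=64260; k=3: 65520+0+39·30·6=72540 → min 21204 | M₂..M₅: k=2: 0+16200+26·45·30=51300; k=3: 35100+5400+26·30·30=63900; k=4: 15120+0+26·6·30=19800 → min 19800.
Length 5: M₁..M₅: k=1: 0+19800+39·26·30=50220; k=2: 45630+16200+39·45·30=114480; k=3: 65520+5400+39·30·30=106020; k=4: 21204+0+39·6·30=28224 → min 28224.
Optimal order: ((M₁ (M₂ (M₃ M₄))) M₅) with cost 28224.

28224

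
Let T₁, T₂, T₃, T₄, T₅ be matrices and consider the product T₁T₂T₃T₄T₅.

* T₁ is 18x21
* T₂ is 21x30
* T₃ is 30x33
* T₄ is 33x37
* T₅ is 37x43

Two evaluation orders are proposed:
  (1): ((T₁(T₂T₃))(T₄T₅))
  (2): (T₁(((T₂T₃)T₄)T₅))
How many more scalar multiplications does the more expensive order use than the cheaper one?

Order (1) = ((T₁(T₂T₃))(T₄T₅)): (T₂T₃): 21×30 by 30×33 → 21×33, cost 21·30·33 = 20790; (T₁(T₂T₃)): 18×21 by 21×33 → 18×33, cost 18·21·33 = 12474; cumulative 33264; (T₄T₅): 33×37 by 37×43 → 33×43, cost 33·37·43 = 52503; ((T₁(T₂T₃))(T₄T₅)): 18×33 by 33×43 → 18×43, cost 18·33·43 = 25542; cumulative 111309. Total 111309.
Order (2) = (T₁(((T₂T₃)T₄)T₅)): (T₂T₃): 21×30 by 30×33 → 21×33, cost 21·30·33 = 20790; ((T₂T₃)T₄): 21×33 by 33×37 → 21×37, cost 21·33·37 = 25641; cumulative 46431; (((T₂T₃)T₄)T₅): 21×37 by 37×43 → 21×43, cost 21·37·43 = 33411; cumulative 79842; (T₁(((T₂T₃)T₄)T₅)): 18×21 by 21×43 → 18×43, cost 18·21·43 = 16254; cumulative 96096. Total 96096.
Difference: |111309 − 96096| = 15213.

15213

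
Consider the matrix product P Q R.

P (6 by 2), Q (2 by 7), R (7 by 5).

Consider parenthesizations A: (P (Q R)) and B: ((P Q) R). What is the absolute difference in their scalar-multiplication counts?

164

Order A = (P (Q R)): (Q R): 2×7 by 7×5 → 2×5, cost 2·7·5 = 70; (P (Q R)): 6×2 by 2×5 → 6×5, cost 6·2·5 = 60; cumulative 130. Total 130.
Order B = ((P Q) R): (P Q): 6×2 by 2×7 → 6×7, cost 6·2·7 = 84; ((P Q) R): 6×7 by 7×5 → 6×5, cost 6·7·5 = 210; cumulative 294. Total 294.
Difference: |130 − 294| = 164.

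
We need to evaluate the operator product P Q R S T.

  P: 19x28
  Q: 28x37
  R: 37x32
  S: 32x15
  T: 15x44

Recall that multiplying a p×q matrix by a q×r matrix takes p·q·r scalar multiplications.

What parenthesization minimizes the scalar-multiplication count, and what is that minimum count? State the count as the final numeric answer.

Adjacent pairs: PQ = 19·28·37 = 19684; QR = 28·37·32 = 33152; RS = 37·32·15 = 17760; ST = 32·15·44 = 21120.
Length 3: P..R: k=1: 0+33152+19·28·32=50176; k=2: 19684+0+19·37·32=42180 → min 42180 | Q..S: k=2: 0+17760+28·37·15=33300; k=3: 33152+0+28·32·15=46592 → min 33300 | R..T: k=3: 0+21120+37·32·44=73216; k=4: 17760+0+37·15·44=42180 → min 42180.
Length 4: P..S: k=1: 0+33300+19·28·15=41280; k=2: 19684+17760+19·37·15=47989; k=3: 42180+0+19·32·15=51300 → min 41280 | Q..T: k=2: 0+42180+28·37·44=87764; k=3: 33152+21120+28·32·44=93696; k=4: 33300+0+28·15·44=51780 → min 51780.
Length 5: P..T: k=1: 0+51780+19·28·44=75188; k=2: 19684+42180+19·37·44=92796; k=3: 42180+21120+19·32·44=90052; k=4: 41280+0+19·15·44=53820 → min 53820.
Optimal parenthesization: ((P (Q (R S))) T) with cost 53820.

53820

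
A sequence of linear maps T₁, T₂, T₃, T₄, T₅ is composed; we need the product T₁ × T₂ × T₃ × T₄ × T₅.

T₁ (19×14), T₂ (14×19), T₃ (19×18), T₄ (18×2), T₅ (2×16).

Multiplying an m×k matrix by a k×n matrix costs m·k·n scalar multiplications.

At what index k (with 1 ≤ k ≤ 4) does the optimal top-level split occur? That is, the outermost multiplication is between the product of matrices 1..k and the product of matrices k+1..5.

Adjacent pairs: T₁T₂ = 19·14·19 = 5054; T₂T₃ = 14·19·18 = 4788; T₃T₄ = 19·18·2 = 684; T₄T₅ = 18·2·16 = 576.
Length 3: T₁..T₃: k=1: 0+4788+19·14·18=9576; k=2: 5054+0+19·19·18=11552 → min 9576 | T₂..T₄: k=2: 0+684+14·19·2=1216; k=3: 4788+0+14·18·2=5292 → min 1216 | T₃..T₅: k=3: 0+576+19·18·16=6048; k=4: 684+0+19·2·16=1292 → min 1292.
Length 4: T₁..T₄: k=1: 0+1216+19·14·2=1748; k=2: 5054+684+19·19·2=6460; k=3: 9576+0+19·18·2=10260 → min 1748 | T₂..T₅: k=2: 0+1292+14·19·16=5548; k=3: 4788+576+14·18·16=9396; k=4: 1216+0+14·2·16=1664 → min 1664.
Top-level splits: k=1: (T₁..T₁)·(T₂..T₅) → 0+1664+19·14·16 = 5920; k=2: (T₁..T₂)·(T₃..T₅) → 5054+1292+19·19·16 = 12122; k=3: (T₁..T₃)·(T₄..T₅) → 9576+576+19·18·16 = 15624; k=4: (T₁..T₄)·(T₅..T₅) → 1748+0+19·2·16 = 2356.
Best split is after T₄, i.e. k = 4.

4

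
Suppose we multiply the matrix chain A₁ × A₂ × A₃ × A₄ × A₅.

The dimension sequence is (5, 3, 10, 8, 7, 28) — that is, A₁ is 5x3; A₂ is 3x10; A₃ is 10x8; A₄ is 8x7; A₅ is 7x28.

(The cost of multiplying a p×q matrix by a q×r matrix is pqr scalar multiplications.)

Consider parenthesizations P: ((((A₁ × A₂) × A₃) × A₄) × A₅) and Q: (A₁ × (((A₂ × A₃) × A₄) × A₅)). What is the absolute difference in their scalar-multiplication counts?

394

Order P = ((((A₁ × A₂) × A₃) × A₄) × A₅): (A₁ × A₂): 5×3 by 3×10 → 5×10, cost 5·3·10 = 150; ((A₁ × A₂) × A₃): 5×10 by 10×8 → 5×8, cost 5·10·8 = 400; cumulative 550; (((A₁ × A₂) × A₃) × A₄): 5×8 by 8×7 → 5×7, cost 5·8·7 = 280; cumulative 830; ((((A₁ × A₂) × A₃) × A₄) × A₅): 5×7 by 7×28 → 5×28, cost 5·7·28 = 980; cumulative 1810. Total 1810.
Order Q = (A₁ × (((A₂ × A₃) × A₄) × A₅)): (A₂ × A₃): 3×10 by 10×8 → 3×8, cost 3·10·8 = 240; ((A₂ × A₃) × A₄): 3×8 by 8×7 → 3×7, cost 3·8·7 = 168; cumulative 408; (((A₂ × A₃) × A₄) × A₅): 3×7 by 7×28 → 3×28, cost 3·7·28 = 588; cumulative 996; (A₁ × (((A₂ × A₃) × A₄) × A₅)): 5×3 by 3×28 → 5×28, cost 5·3·28 = 420; cumulative 1416. Total 1416.
Difference: |1810 − 1416| = 394.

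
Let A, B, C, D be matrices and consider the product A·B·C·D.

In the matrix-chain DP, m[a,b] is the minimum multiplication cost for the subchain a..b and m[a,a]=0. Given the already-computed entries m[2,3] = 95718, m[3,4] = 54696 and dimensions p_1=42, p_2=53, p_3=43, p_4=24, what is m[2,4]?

m[2,4] = min over k∈[2,3] of m[2,k]+m[k+1,4]+p_{1}·p_k·p_{4}.
k=2: 0 + 54696 + 42·53·24 = 108120; k=3: 95718 + 0 + 42·43·24 = 139062.
Minimum: 108120 at k=2.

108120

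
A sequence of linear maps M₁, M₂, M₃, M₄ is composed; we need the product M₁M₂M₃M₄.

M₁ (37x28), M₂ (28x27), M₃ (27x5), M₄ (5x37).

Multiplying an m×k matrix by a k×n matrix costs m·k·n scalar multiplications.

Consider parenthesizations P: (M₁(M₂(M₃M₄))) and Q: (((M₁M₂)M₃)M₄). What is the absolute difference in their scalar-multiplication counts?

Order P = (M₁(M₂(M₃M₄))): (M₃M₄): 27×5 by 5×37 → 27×37, cost 27·5·37 = 4995; (M₂(M₃M₄)): 28×27 by 27×37 → 28×37, cost 28·27·37 = 27972; cumulative 32967; (M₁(M₂(M₃M₄))): 37×28 by 28×37 → 37×37, cost 37·28·37 = 38332; cumulative 71299. Total 71299.
Order Q = (((M₁M₂)M₃)M₄): (M₁M₂): 37×28 by 28×27 → 37×27, cost 37·28·27 = 27972; ((M₁M₂)M₃): 37×27 by 27×5 → 37×5, cost 37·27·5 = 4995; cumulative 32967; (((M₁M₂)M₃)M₄): 37×5 by 5×37 → 37×37, cost 37·5·37 = 6845; cumulative 39812. Total 39812.
Difference: |71299 − 39812| = 31487.

31487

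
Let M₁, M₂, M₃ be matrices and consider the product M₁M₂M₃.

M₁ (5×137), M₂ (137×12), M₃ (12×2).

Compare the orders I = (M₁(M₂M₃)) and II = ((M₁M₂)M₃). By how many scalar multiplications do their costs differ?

3682

Order I = (M₁(M₂M₃)): (M₂M₃): 137×12 by 12×2 → 137×2, cost 137·12·2 = 3288; (M₁(M₂M₃)): 5×137 by 137×2 → 5×2, cost 5·137·2 = 1370; cumulative 4658. Total 4658.
Order II = ((M₁M₂)M₃): (M₁M₂): 5×137 by 137×12 → 5×12, cost 5·137·12 = 8220; ((M₁M₂)M₃): 5×12 by 12×2 → 5×2, cost 5·12·2 = 120; cumulative 8340. Total 8340.
Difference: |4658 − 8340| = 3682.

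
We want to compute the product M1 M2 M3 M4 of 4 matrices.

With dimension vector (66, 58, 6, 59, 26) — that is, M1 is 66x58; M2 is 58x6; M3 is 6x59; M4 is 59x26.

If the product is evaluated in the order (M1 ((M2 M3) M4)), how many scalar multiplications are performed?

(M2 M3): 58×6 by 6×59 → 58×59, cost 58·6·59 = 20532
((M2 M3) M4): 58×59 by 59×26 → 58×26, cost 58·59·26 = 88972; cumulative 109504
(M1 ((M2 M3) M4)): 66×58 by 58×26 → 66×26, cost 66·58·26 = 99528; cumulative 209032
Total: 209032 scalar multiplications.

209032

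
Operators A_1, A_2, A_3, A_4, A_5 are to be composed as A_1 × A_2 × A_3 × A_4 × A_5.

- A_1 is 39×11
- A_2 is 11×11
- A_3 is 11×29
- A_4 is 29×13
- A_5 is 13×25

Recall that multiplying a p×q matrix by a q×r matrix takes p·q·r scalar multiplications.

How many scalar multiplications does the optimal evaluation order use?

Adjacent pairs: A_1A_2 = 39·11·11 = 4719; A_2A_3 = 11·11·29 = 3509; A_3A_4 = 11·29·13 = 4147; A_4A_5 = 29·13·25 = 9425.
Length 3: A_1..A_3: k=1: 0+3509+39·11·29=15950; k=2: 4719+0+39·11·29=17160 → min 15950 | A_2..A_4: k=2: 0+4147+11·11·13=5720; k=3: 3509+0+11·29·13=7656 → min 5720 | A_3..A_5: k=3: 0+9425+11·29·25=17400; k=4: 4147+0+11·13·25=7722 → min 7722.
Length 4: A_1..A_4: k=1: 0+5720+39·11·13=11297; k=2: 4719+4147+39·11·13=14443; k=3: 15950+0+39·29·13=30653 → min 11297 | A_2..A_5: k=2: 0+7722+11·11·25=10747; k=3: 3509+9425+11·29·25=20909; k=4: 5720+0+11·13·25=9295 → min 9295.
Length 5: A_1..A_5: k=1: 0+9295+39·11·25=20020; k=2: 4719+7722+39·11·25=23166; k=3: 15950+9425+39·29·25=53650; k=4: 11297+0+39·13·25=23972 → min 20020.
Optimal order: (A_1 × ((A_2 × (A_3 × A_4)) × A_5)) with cost 20020.

20020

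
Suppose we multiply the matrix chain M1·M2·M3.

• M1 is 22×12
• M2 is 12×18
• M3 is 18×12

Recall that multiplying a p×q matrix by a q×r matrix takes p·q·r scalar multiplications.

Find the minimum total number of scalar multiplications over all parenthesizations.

5760

Order (M1·(M2·M3)): (M2·M3): 12×18 by 18×12 → 12×12, cost 12·18·12 = 2592; (M1·(M2·M3)): 22×12 by 12×12 → 22×12, cost 22·12·12 = 3168; cumulative 5760. Total 5760.
Order ((M1·M2)·M3): (M1·M2): 22×12 by 12×18 → 22×18, cost 22·12·18 = 4752; ((M1·M2)·M3): 22×18 by 18×12 → 22×12, cost 22·18·12 = 4752; cumulative 9504. Total 9504.
Minimum: 5760.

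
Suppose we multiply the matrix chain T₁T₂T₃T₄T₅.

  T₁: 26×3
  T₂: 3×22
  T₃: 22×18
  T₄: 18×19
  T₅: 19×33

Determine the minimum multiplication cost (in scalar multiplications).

6669

Adjacent pairs: T₁T₂ = 26·3·22 = 1716; T₂T₃ = 3·22·18 = 1188; T₃T₄ = 22·18·19 = 7524; T₄T₅ = 18·19·33 = 11286.
Length 3: T₁..T₃: k=1: 0+1188+26·3·18=2592; k=2: 1716+0+26·22·18=12012 → min 2592 | T₂..T₄: k=2: 0+7524+3·22·19=8778; k=3: 1188+0+3·18·19=2214 → min 2214 | T₃..T₅: k=3: 0+11286+22·18·33=24354; k=4: 7524+0+22·19·33=21318 → min 21318.
Length 4: T₁..T₄: k=1: 0+2214+26·3·19=3696; k=2: 1716+7524+26·22·19=20108; k=3: 2592+0+26·18·19=11484 → min 3696 | T₂..T₅: k=2: 0+21318+3·22·33=23496; k=3: 1188+11286+3·18·33=14256; k=4: 2214+0+3·19·33=4095 → min 4095.
Length 5: T₁..T₅: k=1: 0+4095+26·3·33=6669; k=2: 1716+21318+26·22·33=41910; k=3: 2592+11286+26·18·33=29322; k=4: 3696+0+26·19·33=19998 → min 6669.
Optimal order: (T₁(((T₂T₃)T₄)T₅)) with cost 6669.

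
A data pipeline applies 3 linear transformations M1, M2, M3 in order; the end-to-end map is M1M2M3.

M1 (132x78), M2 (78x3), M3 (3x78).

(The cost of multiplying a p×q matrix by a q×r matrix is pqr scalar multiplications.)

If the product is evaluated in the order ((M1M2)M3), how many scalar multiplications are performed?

61776

(M1M2): 132×78 by 78×3 → 132×3, cost 132·78·3 = 30888
((M1M2)M3): 132×3 by 3×78 → 132×78, cost 132·3·78 = 30888; cumulative 61776
Total: 61776 scalar multiplications.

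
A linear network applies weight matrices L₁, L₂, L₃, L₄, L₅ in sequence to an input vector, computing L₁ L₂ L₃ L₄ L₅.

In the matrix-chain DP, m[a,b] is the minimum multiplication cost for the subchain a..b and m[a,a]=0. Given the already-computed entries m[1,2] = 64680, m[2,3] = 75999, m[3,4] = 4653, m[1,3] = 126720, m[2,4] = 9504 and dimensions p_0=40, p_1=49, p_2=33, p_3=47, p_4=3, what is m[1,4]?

m[1,4] = min over k∈[1,3] of m[1,k]+m[k+1,4]+p_{0}·p_k·p_{4}.
k=1: 0 + 9504 + 40·49·3 = 15384; k=2: 64680 + 4653 + 40·33·3 = 73293; k=3: 126720 + 0 + 40·47·3 = 132360.
Minimum: 15384 at k=1.

15384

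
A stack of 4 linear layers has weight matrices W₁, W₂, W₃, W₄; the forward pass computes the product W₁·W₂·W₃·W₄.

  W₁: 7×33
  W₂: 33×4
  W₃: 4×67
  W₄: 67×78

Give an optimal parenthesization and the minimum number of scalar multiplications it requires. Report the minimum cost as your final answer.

24012

Adjacent pairs: W₁W₂ = 7·33·4 = 924; W₂W₃ = 33·4·67 = 8844; W₃W₄ = 4·67·78 = 20904.
Length 3: W₁..W₃: k=1: 0+8844+7·33·67=24321; k=2: 924+0+7·4·67=2800 → min 2800 | W₂..W₄: k=2: 0+20904+33·4·78=31200; k=3: 8844+0+33·67·78=181302 → min 31200.
Length 4: W₁..W₄: k=1: 0+31200+7·33·78=49218; k=2: 924+20904+7·4·78=24012; k=3: 2800+0+7·67·78=39382 → min 24012.
Optimal parenthesization: ((W₁·W₂)·(W₃·W₄)) with cost 24012.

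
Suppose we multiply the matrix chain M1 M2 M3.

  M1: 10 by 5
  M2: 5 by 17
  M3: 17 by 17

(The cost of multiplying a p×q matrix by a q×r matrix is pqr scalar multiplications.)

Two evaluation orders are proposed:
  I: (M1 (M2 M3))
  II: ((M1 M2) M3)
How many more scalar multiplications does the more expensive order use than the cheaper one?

Order I = (M1 (M2 M3)): (M2 M3): 5×17 by 17×17 → 5×17, cost 5·17·17 = 1445; (M1 (M2 M3)): 10×5 by 5×17 → 10×17, cost 10·5·17 = 850; cumulative 2295. Total 2295.
Order II = ((M1 M2) M3): (M1 M2): 10×5 by 5×17 → 10×17, cost 10·5·17 = 850; ((M1 M2) M3): 10×17 by 17×17 → 10×17, cost 10·17·17 = 2890; cumulative 3740. Total 3740.
Difference: |2295 − 3740| = 1445.

1445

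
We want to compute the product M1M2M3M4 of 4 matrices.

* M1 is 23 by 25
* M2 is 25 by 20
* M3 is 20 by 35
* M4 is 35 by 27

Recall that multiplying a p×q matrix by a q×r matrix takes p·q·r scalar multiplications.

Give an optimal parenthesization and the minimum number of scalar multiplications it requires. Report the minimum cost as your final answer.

Adjacent pairs: M1M2 = 23·25·20 = 11500; M2M3 = 25·20·35 = 17500; M3M4 = 20·35·27 = 18900.
Length 3: M1..M3: k=1: 0+17500+23·25·35=37625; k=2: 11500+0+23·20·35=27600 → min 27600 | M2..M4: k=2: 0+18900+25·20·27=32400; k=3: 17500+0+25·35·27=41125 → min 32400.
Length 4: M1..M4: k=1: 0+32400+23·25·27=47925; k=2: 11500+18900+23·20·27=42820; k=3: 27600+0+23·35·27=49335 → min 42820.
Optimal parenthesization: ((M1M2)(M3M4)) with cost 42820.

42820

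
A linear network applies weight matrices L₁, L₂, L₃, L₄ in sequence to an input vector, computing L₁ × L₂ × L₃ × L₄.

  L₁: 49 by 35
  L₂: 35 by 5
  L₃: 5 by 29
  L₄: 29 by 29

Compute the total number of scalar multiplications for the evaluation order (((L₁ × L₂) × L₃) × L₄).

(L₁ × L₂): 49×35 by 35×5 → 49×5, cost 49·35·5 = 8575
((L₁ × L₂) × L₃): 49×5 by 5×29 → 49×29, cost 49·5·29 = 7105; cumulative 15680
(((L₁ × L₂) × L₃) × L₄): 49×29 by 29×29 → 49×29, cost 49·29·29 = 41209; cumulative 56889
Total: 56889 scalar multiplications.

56889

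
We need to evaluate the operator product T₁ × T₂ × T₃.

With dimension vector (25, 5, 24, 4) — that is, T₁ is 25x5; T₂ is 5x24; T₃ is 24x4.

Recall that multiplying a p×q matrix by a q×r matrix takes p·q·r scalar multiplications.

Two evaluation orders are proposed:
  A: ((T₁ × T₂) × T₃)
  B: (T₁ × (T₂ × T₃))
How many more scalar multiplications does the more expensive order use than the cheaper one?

4420

Order A = ((T₁ × T₂) × T₃): (T₁ × T₂): 25×5 by 5×24 → 25×24, cost 25·5·24 = 3000; ((T₁ × T₂) × T₃): 25×24 by 24×4 → 25×4, cost 25·24·4 = 2400; cumulative 5400. Total 5400.
Order B = (T₁ × (T₂ × T₃)): (T₂ × T₃): 5×24 by 24×4 → 5×4, cost 5·24·4 = 480; (T₁ × (T₂ × T₃)): 25×5 by 5×4 → 25×4, cost 25·5·4 = 500; cumulative 980. Total 980.
Difference: |5400 − 980| = 4420.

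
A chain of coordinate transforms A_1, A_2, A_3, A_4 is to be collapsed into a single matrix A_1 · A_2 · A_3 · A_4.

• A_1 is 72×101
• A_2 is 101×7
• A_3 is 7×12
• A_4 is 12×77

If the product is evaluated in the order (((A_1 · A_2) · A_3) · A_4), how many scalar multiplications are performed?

123480

(A_1 · A_2): 72×101 by 101×7 → 72×7, cost 72·101·7 = 50904
((A_1 · A_2) · A_3): 72×7 by 7×12 → 72×12, cost 72·7·12 = 6048; cumulative 56952
(((A_1 · A_2) · A_3) · A_4): 72×12 by 12×77 → 72×77, cost 72·12·77 = 66528; cumulative 123480
Total: 123480 scalar multiplications.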